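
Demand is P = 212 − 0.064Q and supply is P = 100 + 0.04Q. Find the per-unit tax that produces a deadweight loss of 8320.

41.6

Competitive equilibrium: 212 − 0.064Q = 100 + 0.04Q → Q* = 1076.9231, P* = 143.0769.
A tax t gives ΔQ = t/0.104 and wedge t, so DWL = t²/0.208.
t²/0.208 = 8320 → t² = 1730.56 → t = 41.6.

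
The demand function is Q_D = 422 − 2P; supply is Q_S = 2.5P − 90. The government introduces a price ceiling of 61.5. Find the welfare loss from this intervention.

In inverse form: demand P = 211 − 0.5Q, supply P = 36 + 0.4Q.
Competitive equilibrium: 211 − 0.5Q = 36 + 0.4Q → Q* = 194.44444, P* = 113.77778.
At the ceiling P = 61.5, quantity supplied = (61.5 − 36)/0.4 = 63.75.
Willingness to pay at Q' = 63.75: 211 − 0.5·63.75 = 179.125.
ΔQ = 194.44444 − 63.75 = 130.69444; wedge = 179.125 − 61.5 = 117.625.
The triangle = ½ × 130.69444 × 117.625 = 7686.47.

7686.47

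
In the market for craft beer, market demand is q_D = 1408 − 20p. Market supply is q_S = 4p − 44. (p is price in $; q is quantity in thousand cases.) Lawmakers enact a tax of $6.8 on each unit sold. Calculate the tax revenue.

$1192.27 thousand

In inverse form: demand p = 70.4 − 0.05q, supply p = 11 + 0.25q.
Competitive equilibrium: 70.4 − 0.05q = 11 + 0.25q → q* = 198, p* = 60.5.
With the tax, the buyer price exceeds the seller price by 6.8: (70.4 − 0.05q) − (11 + 0.25q) = 6.8 → q' = 175.3333.
Tax revenue = 6.8 × 175.3333 = $1192.27 thousand.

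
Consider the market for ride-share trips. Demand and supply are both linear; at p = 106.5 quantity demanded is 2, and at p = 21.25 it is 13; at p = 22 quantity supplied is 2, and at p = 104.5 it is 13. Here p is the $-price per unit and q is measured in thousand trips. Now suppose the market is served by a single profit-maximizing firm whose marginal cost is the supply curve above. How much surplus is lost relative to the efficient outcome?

Demand slope = (21.25 − 106.5)/(13 − 2) = −7.75, so p = 122 − 7.75q.
Supply slope = (104.5 − 22)/(13 − 2) = 7.5, so p = 7 + 7.5q.
Competitive equilibrium: 122 − 7.75q = 7 + 7.5q → q* = 7.541, p* = 63.5574.
Marginal revenue: MR = 122 − 15.5q. Set MR = MC: 122 − 15.5q = 7 + 7.5q → q_m = 5.
Price p_m = 122 − 7.75·5 = 83.25; MC(q_m) = 7 + 7.5·5 = 44.5.
Competitive q* = 7.541, so Δq = 2.541; wedge = 83.25 − 44.5 = 38.75.
DWL = ½ × 2.541 × 38.75 = $49.23 thousand.

$49.23 thousand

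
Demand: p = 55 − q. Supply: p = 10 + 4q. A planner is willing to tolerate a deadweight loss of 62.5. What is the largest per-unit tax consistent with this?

Competitive equilibrium: 55 − q = 10 + 4q → q* = 9, p* = 46.
A tax t gives Δq = t/5 and wedge t, so DWL = t²/10.
t²/10 = 62.5 → t² = 625 → t = 25.

25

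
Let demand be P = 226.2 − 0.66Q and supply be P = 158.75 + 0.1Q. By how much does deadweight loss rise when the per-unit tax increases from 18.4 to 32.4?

467.89

Competitive equilibrium: 226.2 − 0.66Q = 158.75 + 0.1Q → Q* = 88.75, P* = 167.625.
For a per-unit tax t: ΔQ = t/0.76, so DWL = ½·t·(t/0.76) = t²/1.52.
At t = 18.4: DWL = 222.7368. At t = 32.4: DWL = 690.6316.
Increase = 690.6316 − 222.7368 = 467.89.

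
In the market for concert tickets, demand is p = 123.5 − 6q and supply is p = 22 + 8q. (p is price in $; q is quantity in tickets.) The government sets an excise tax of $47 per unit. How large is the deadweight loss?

Competitive equilibrium: 123.5 − 6q = 22 + 8q → q* = 7.25, p* = 80.
With the tax, the buyer price exceeds the seller price by 47: (123.5 − 6q) − (22 + 8q) = 47 → q' = 3.8929.
Δq = 7.25 − 3.8929 = 3.3571; the wedge equals the tax, 47.
Deadweight loss = ½ × 3.3571 × 47 = $78.89.

$78.89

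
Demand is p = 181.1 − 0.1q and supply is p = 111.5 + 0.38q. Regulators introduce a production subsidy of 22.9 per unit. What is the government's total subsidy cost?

4413.02

Competitive equilibrium: 181.1 − 0.1q = 111.5 + 0.38q → q* = 145, p* = 166.6.
The subsidy lowers effective supply by 22.9: p = 88.6 + 0.38q.
New quantity: 181.1 − 0.1q = 88.6 + 0.38q → q' = 192.7083.
Total subsidy cost = 22.9 × 192.7083 = 4413.02.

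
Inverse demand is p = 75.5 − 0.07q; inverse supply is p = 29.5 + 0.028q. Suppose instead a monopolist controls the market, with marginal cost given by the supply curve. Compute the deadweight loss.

Competitive equilibrium: 75.5 − 0.07q = 29.5 + 0.028q → q* = 469.3878, p* = 42.6429.
Marginal revenue: MR = 75.5 − 0.14q. Set MR = MC: 75.5 − 0.14q = 29.5 + 0.028q → q_m = 273.8095.
Price p_m = 75.5 − 0.07·273.8095 = 56.3333; MC(q_m) = 29.5 + 0.028·273.8095 = 37.1667.
Competitive q* = 469.3878, so Δq = 195.5783; wedge = 56.3333 − 37.1667 = 19.1666.
The triangle = ½ × 195.5783 × 19.1666 = 1874.29.

1874.29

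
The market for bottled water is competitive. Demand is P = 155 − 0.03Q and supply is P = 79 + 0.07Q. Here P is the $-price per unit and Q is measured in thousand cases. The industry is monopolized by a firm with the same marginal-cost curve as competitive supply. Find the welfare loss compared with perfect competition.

Competitive equilibrium: 155 − 0.03Q = 79 + 0.07Q → Q* = 760, P* = 132.2.
Marginal revenue: MR = 155 − 0.06Q. Set MR = MC: 155 − 0.06Q = 79 + 0.07Q → Q_m = 584.61538.
Price P_m = 155 − 0.03·584.61538 = 137.46154; MC(Q_m) = 79 + 0.07·584.61538 = 119.92308.
Competitive Q* = 760, so ΔQ = 175.38462; wedge = 137.46154 − 119.92308 = 17.53846.
Welfare loss = ½ × 175.38462 × 17.53846 = $1537.99 thousand.

$1537.99 thousand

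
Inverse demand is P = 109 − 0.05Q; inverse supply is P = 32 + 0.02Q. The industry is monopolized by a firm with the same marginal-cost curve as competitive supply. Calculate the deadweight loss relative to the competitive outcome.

Competitive equilibrium: 109 − 0.05Q = 32 + 0.02Q → Q* = 1100, P* = 54.
Marginal revenue: MR = 109 − 0.1Q. Set MR = MC: 109 − 0.1Q = 32 + 0.02Q → Q_m = 641.66667.
Price P_m = 109 − 0.05·641.66667 = 76.91667; MC(Q_m) = 32 + 0.02·641.66667 = 44.83333.
Competitive Q* = 1100, so ΔQ = 458.33333; wedge = 76.91667 − 44.83333 = 32.08334.
The triangle = ½ × 458.33333 × 32.08334 = 7352.43.

7352.43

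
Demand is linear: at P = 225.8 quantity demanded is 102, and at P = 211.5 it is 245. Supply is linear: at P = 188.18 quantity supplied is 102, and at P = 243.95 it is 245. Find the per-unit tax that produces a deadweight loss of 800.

28

Demand slope = (211.5 − 225.8)/(245 − 102) = −0.1, so P = 236 − 0.1Q.
Supply slope = (243.95 − 188.18)/(245 − 102) = 0.39, so P = 148.4 + 0.39Q.
Competitive equilibrium: 236 − 0.1Q = 148.4 + 0.39Q → Q* = 178.7755, P* = 218.1224.
A tax t gives ΔQ = t/0.49 and wedge t, so DWL = t²/0.98.
t²/0.98 = 800 → t² = 784 → t = 28.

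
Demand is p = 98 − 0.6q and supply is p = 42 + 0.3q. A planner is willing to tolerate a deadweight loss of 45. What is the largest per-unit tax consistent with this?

9

Competitive equilibrium: 98 − 0.6q = 42 + 0.3q → q* = 62.2222, p* = 60.6667.
A tax t gives Δq = t/0.9 and wedge t, so DWL = t²/1.8.
t²/1.8 = 45 → t² = 81 → t = 9.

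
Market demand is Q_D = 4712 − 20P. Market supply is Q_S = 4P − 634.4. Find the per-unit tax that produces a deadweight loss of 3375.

In inverse form: demand P = 235.6 − 0.05Q, supply P = 158.6 + 0.25Q.
Competitive equilibrium: 235.6 − 0.05Q = 158.6 + 0.25Q → Q* = 256.6667, P* = 222.7667.
A tax t gives ΔQ = t/0.3 and wedge t, so DWL = t²/0.6.
t²/0.6 = 3375 → t² = 2025 → t = 45.

45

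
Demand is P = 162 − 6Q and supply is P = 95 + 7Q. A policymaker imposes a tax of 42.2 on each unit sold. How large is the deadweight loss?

68.49

Competitive equilibrium: 162 − 6Q = 95 + 7Q → Q* = 5.1538, P* = 131.0769.
With the tax, the buyer price exceeds the seller price by 42.2: (162 − 6Q) − (95 + 7Q) = 42.2 → Q' = 1.9077.
ΔQ = 5.1538 − 1.9077 = 3.2461; the wedge equals the tax, 42.2.
Welfare loss = ½ × 3.2461 × 42.2 = 68.49.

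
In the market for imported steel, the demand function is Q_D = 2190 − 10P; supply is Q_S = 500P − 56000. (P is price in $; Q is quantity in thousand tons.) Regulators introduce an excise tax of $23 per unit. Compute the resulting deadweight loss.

$2593.14 thousand

In inverse form: demand P = 219 − 0.1Q, supply P = 112 + 0.002Q.
Competitive equilibrium: 219 − 0.1Q = 112 + 0.002Q → Q* = 1049.0196, P* = 114.098.
With the tax, the buyer price exceeds the seller price by 23: (219 − 0.1Q) − (112 + 0.002Q) = 23 → Q' = 823.5294.
ΔQ = 1049.0196 − 823.5294 = 225.4902; the wedge equals the tax, 23.
DWL = ½ × 225.4902 × 23 = $2593.14 thousand.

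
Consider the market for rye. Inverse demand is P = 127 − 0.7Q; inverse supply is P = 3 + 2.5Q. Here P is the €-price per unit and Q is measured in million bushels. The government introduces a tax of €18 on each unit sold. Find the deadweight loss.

Competitive equilibrium: 127 − 0.7Q = 3 + 2.5Q → Q* = 38.75, P* = 99.875.
With the tax, the buyer price exceeds the seller price by 18: (127 − 0.7Q) − (3 + 2.5Q) = 18 → Q' = 33.125.
ΔQ = 38.75 − 33.125 = 5.625; the wedge equals the tax, 18.
DWL = ½ × 5.625 × 18 = €50.625 million.

€50.625 million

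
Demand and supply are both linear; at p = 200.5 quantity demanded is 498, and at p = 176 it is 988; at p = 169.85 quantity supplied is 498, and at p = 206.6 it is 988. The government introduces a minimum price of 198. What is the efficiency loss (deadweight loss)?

Demand slope = (176 − 200.5)/(988 − 498) = −0.05, so p = 225.4 − 0.05q.
Supply slope = (206.6 − 169.85)/(988 − 498) = 0.075, so p = 132.5 + 0.075q.
Competitive equilibrium: 225.4 − 0.05q = 132.5 + 0.075q → q* = 743.2, p* = 188.24.
At the floor p = 198, quantity demanded = (225.4 − 198)/0.05 = 548.
Sellers' marginal cost at q' = 548: 132.5 + 0.075·548 = 173.6.
Δq = 743.2 − 548 = 195.2; wedge = 198 − 173.6 = 24.4.
Welfare loss = ½ × 195.2 × 24.4 = 2381.44.

2381.44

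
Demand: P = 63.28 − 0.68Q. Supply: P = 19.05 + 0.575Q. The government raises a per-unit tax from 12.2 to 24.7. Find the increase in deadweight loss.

Competitive equilibrium: 63.28 − 0.68Q = 19.05 + 0.575Q → Q* = 35.243, P* = 39.3147.
For a per-unit tax t: ΔQ = t/1.255, so DWL = ½·t·(t/1.255) = t²/2.51.
At t = 12.2: DWL = 59.2988. At t = 24.7: DWL = 243.0637.
Increase = 243.0637 − 59.2988 = 183.76.

183.76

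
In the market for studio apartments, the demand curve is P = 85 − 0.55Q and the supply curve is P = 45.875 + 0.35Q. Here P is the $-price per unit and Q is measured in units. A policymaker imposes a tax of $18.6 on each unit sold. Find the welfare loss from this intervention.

$192.20

Competitive equilibrium: 85 − 0.55Q = 45.875 + 0.35Q → Q* = 43.4722, P* = 61.0903.
With the tax, the buyer price exceeds the seller price by 18.6: (85 − 0.55Q) − (45.875 + 0.35Q) = 18.6 → Q' = 22.8056.
ΔQ = 43.4722 − 22.8056 = 20.6666; the wedge equals the tax, 18.6.
The triangle = ½ × 20.6666 × 18.6 = $192.20.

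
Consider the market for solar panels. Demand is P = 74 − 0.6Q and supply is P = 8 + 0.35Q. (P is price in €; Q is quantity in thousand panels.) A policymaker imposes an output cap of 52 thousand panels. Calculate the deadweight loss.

Competitive equilibrium: 74 − 0.6Q = 8 + 0.35Q → Q* = 69.4737, P* = 32.3158.
At Q = 52: demand price = 74 − 0.6·52 = 42.8; supply price = 8 + 0.35·52 = 26.2.
ΔQ = 69.4737 − 52 = 17.4737; wedge = 42.8 − 26.2 = 16.6.
Welfare loss = ½ × 17.4737 × 16.6 = €145.03 thousand.

€145.03 thousand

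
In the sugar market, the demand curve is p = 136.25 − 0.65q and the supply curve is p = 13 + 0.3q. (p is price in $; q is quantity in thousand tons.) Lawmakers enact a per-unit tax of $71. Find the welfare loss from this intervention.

Competitive equilibrium: 136.25 − 0.65q = 13 + 0.3q → q* = 129.7368, p* = 51.9211.
With the tax, the buyer price exceeds the seller price by 71: (136.25 − 0.65q) − (13 + 0.3q) = 71 → q' = 55.
Δq = 129.7368 − 55 = 74.7368; the wedge equals the tax, 71.
The triangle = ½ × 74.7368 × 71 = $2653.16 thousand.

$2653.16 thousand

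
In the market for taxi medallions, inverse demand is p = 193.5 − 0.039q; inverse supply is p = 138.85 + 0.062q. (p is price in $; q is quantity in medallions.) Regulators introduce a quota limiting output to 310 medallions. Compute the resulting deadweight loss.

Competitive equilibrium: 193.5 − 0.039q = 138.85 + 0.062q → q* = 541.0891, p* = 172.3975.
At q = 310: demand price = 193.5 − 0.039·310 = 181.41; supply price = 138.85 + 0.062·310 = 158.07.
Δq = 541.0891 − 310 = 231.0891; wedge = 181.41 − 158.07 = 23.34.
DWL = ½ × 231.0891 × 23.34 = $2696.81.

$2696.81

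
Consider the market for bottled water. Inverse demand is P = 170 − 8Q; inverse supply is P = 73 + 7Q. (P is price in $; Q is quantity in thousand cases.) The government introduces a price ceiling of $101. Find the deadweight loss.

Competitive equilibrium: 170 − 8Q = 73 + 7Q → Q* = 6.4667, P* = 118.2667.
At the ceiling P = 101, quantity supplied = (101 − 73)/7 = 4.
Willingness to pay at Q' = 4: 170 − 8·4 = 138.
ΔQ = 6.4667 − 4 = 2.4667; wedge = 138 − 101 = 37.
Deadweight loss = ½ × 2.4667 × 37 = $45.63 thousand.

$45.63 thousand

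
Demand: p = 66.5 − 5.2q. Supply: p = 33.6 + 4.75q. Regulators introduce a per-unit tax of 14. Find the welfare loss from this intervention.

9.85

Competitive equilibrium: 66.5 − 5.2q = 33.6 + 4.75q → q* = 3.3065, p* = 49.306.
With the tax, the buyer price exceeds the seller price by 14: (66.5 − 5.2q) − (33.6 + 4.75q) = 14 → q' = 1.8995.
Δq = 3.3065 − 1.8995 = 1.407; the wedge equals the tax, 14.
DWL = ½ × 1.407 × 14 = 9.85.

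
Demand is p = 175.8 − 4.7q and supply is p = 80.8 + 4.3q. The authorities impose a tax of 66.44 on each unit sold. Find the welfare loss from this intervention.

Competitive equilibrium: 175.8 − 4.7q = 80.8 + 4.3q → q* = 10.5556, p* = 126.1889.
With the tax, the buyer price exceeds the seller price by 66.44: (175.8 − 4.7q) − (80.8 + 4.3q) = 66.44 → q' = 3.1733.
Δq = 10.5556 − 3.1733 = 7.3823; the wedge equals the tax, 66.44.
The triangle = ½ × 7.3823 × 66.44 = 245.24.

245.24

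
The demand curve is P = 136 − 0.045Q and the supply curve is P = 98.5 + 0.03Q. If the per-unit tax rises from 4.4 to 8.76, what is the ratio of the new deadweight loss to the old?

3.964

Competitive equilibrium: 136 − 0.045Q = 98.5 + 0.03Q → Q* = 500, P* = 113.5.
For a per-unit tax t: ΔQ = t/0.075, so DWL = ½·t·(t/0.075) = t²/0.15.
At t = 4.4: DWL = 129.067. At t = 8.76: DWL = 511.584.
Ratio = (8.76/4.4)² = 3.964.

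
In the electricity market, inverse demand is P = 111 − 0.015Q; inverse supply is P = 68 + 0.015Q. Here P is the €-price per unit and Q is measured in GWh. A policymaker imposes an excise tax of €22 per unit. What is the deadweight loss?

Competitive equilibrium: 111 − 0.015Q = 68 + 0.015Q → Q* = 1433.3333, P* = 89.5.
With the tax, the buyer price exceeds the seller price by 22: (111 − 0.015Q) − (68 + 0.015Q) = 22 → Q' = 700.
ΔQ = 1433.3333 − 700 = 733.3333; the wedge equals the tax, 22.
The triangle = ½ × 733.3333 × 22 = €8066.67.

€8066.67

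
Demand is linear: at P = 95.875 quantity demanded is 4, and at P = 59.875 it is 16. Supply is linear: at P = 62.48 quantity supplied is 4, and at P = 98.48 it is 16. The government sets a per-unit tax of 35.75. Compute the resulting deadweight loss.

106.51

Demand slope = (59.875 − 95.875)/(16 − 4) = −3, so P = 107.875 − 3Q.
Supply slope = (98.48 − 62.48)/(16 − 4) = 3, so P = 50.48 + 3Q.
Competitive equilibrium: 107.875 − 3Q = 50.48 + 3Q → Q* = 9.56583, P* = 79.1775.
With the tax, the buyer price exceeds the seller price by 35.75: (107.875 − 3Q) − (50.48 + 3Q) = 35.75 → Q' = 3.6075.
ΔQ = 9.56583 − 3.6075 = 5.95833; the wedge equals the tax, 35.75.
Welfare loss = ½ × 5.95833 × 35.75 = 106.51.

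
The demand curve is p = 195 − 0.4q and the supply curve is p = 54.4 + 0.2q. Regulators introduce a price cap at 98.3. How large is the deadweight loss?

66.01

Competitive equilibrium: 195 − 0.4q = 54.4 + 0.2q → q* = 234.3333, p* = 101.2667.
At the ceiling p = 98.3, quantity supplied = (98.3 − 54.4)/0.2 = 219.5.
Willingness to pay at q' = 219.5: 195 − 0.4·219.5 = 107.2.
Δq = 234.3333 − 219.5 = 14.8333; wedge = 107.2 − 98.3 = 8.9.
The triangle = ½ × 14.8333 × 8.9 = 66.01.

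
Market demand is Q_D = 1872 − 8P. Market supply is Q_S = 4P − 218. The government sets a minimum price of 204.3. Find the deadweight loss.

In inverse form: demand P = 234 − 0.125Q, supply P = 54.5 + 0.25Q.
Competitive equilibrium: 234 − 0.125Q = 54.5 + 0.25Q → Q* = 478.6667, P* = 174.1667.
At the floor P = 204.3, quantity demanded = (234 − 204.3)/0.125 = 237.6.
Sellers' marginal cost at Q' = 237.6: 54.5 + 0.25·237.6 = 113.9.
ΔQ = 478.6667 − 237.6 = 241.0667; wedge = 204.3 − 113.9 = 90.4.
DWL = ½ × 241.0667 × 90.4 = 10896.21.

10896.21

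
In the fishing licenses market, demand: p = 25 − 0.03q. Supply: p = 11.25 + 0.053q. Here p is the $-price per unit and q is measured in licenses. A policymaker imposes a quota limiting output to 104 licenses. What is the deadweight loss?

$157.79

Competitive equilibrium: 25 − 0.03q = 11.25 + 0.053q → q* = 165.6627, p* = 20.0301.
At q = 104: demand price = 25 − 0.03·104 = 21.88; supply price = 11.25 + 0.053·104 = 16.762.
Δq = 165.6627 − 104 = 61.6627; wedge = 21.88 − 16.762 = 5.118.
The triangle = ½ × 61.6627 × 5.118 = $157.79.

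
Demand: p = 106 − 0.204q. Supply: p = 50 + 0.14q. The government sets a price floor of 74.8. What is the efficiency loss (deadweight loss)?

16.69

Competitive equilibrium: 106 − 0.204q = 50 + 0.14q → q* = 162.7907, p* = 72.7907.
At the floor p = 74.8, quantity demanded = (106 − 74.8)/0.204 = 152.9412.
Sellers' marginal cost at q' = 152.9412: 50 + 0.14·152.9412 = 71.4118.
Δq = 162.7907 − 152.9412 = 9.8495; wedge = 74.8 − 71.4118 = 3.3882.
Deadweight loss = ½ × 9.8495 × 3.3882 = 16.69.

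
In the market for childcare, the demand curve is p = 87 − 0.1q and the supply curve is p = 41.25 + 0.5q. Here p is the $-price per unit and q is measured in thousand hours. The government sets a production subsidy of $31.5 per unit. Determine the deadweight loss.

$826.875 thousand

Competitive equilibrium: 87 − 0.1q = 41.25 + 0.5q → q* = 76.25, p* = 79.375.
The subsidy lowers effective supply by 31.5: p = 9.75 + 0.5q.
New quantity: 87 − 0.1q = 9.75 + 0.5q → q' = 128.75.
Overproduction Δq = 128.75 − 76.25 = 52.5; wedge = subsidy = 31.5.
Deadweight loss = ½ × 52.5 × 31.5 = $826.875 thousand.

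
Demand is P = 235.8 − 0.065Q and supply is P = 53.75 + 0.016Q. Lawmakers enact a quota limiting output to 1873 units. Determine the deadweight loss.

Competitive equilibrium: 235.8 − 0.065Q = 53.75 + 0.016Q → Q* = 2247.5309, P* = 89.7105.
At Q = 1873: demand price = 235.8 − 0.065·1873 = 114.055; supply price = 53.75 + 0.016·1873 = 83.718.
ΔQ = 2247.5309 − 1873 = 374.5309; wedge = 114.055 − 83.718 = 30.337.
Welfare loss = ½ × 374.5309 × 30.337 = 5681.07.

5681.07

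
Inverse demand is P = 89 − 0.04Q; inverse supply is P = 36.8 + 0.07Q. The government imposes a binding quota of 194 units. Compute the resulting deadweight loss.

4328.82

Competitive equilibrium: 89 − 0.04Q = 36.8 + 0.07Q → Q* = 474.5455, P* = 70.0182.
At Q = 194: demand price = 89 − 0.04·194 = 81.24; supply price = 36.8 + 0.07·194 = 50.38.
ΔQ = 474.5455 − 194 = 280.5455; wedge = 81.24 − 50.38 = 30.86.
Deadweight loss = ½ × 280.5455 × 30.86 = 4328.82.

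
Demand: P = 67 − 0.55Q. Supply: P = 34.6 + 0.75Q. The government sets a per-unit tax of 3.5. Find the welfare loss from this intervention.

Competitive equilibrium: 67 − 0.55Q = 34.6 + 0.75Q → Q* = 24.9231, P* = 53.2923.
With the tax, the buyer price exceeds the seller price by 3.5: (67 − 0.55Q) − (34.6 + 0.75Q) = 3.5 → Q' = 22.2308.
ΔQ = 24.9231 − 22.2308 = 2.6923; the wedge equals the tax, 3.5.
Welfare loss = ½ × 2.6923 × 3.5 = 4.71.

4.71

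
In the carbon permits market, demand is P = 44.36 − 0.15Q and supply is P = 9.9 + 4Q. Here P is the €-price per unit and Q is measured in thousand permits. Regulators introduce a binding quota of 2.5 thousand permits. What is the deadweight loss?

€69.89 thousand

Competitive equilibrium: 44.36 − 0.15Q = 9.9 + 4Q → Q* = 8.3036, P* = 43.1145.
At Q = 2.5: demand price = 44.36 − 0.15·2.5 = 43.985; supply price = 9.9 + 4·2.5 = 19.9.
ΔQ = 8.3036 − 2.5 = 5.8036; wedge = 43.985 − 19.9 = 24.085.
Deadweight loss = ½ × 5.8036 × 24.085 = €69.89 thousand.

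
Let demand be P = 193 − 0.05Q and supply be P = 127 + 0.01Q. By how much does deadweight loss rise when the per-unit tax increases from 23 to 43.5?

Competitive equilibrium: 193 − 0.05Q = 127 + 0.01Q → Q* = 1100, P* = 138.
For a per-unit tax t: ΔQ = t/0.06, so DWL = ½·t·(t/0.06) = t²/0.12.
At t = 23: DWL = 4408.333. At t = 43.5: DWL = 15768.75.
Increase = 15768.75 − 4408.333 = 11360.42.

11360.42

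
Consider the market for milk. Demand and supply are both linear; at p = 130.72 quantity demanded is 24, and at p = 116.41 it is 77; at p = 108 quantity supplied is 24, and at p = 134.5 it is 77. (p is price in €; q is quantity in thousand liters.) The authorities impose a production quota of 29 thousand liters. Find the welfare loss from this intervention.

€231.22 thousand

Demand slope = (116.41 − 130.72)/(77 − 24) = −0.27, so p = 137.2 − 0.27q.
Supply slope = (134.5 − 108)/(77 − 24) = 0.5, so p = 96 + 0.5q.
Competitive equilibrium: 137.2 − 0.27q = 96 + 0.5q → q* = 53.5065, p* = 122.7532.
At q = 29: demand price = 137.2 − 0.27·29 = 129.37; supply price = 96 + 0.5·29 = 110.5.
Δq = 53.5065 − 29 = 24.5065; wedge = 129.37 − 110.5 = 18.87.
The triangle = ½ × 24.5065 × 18.87 = €231.22 thousand.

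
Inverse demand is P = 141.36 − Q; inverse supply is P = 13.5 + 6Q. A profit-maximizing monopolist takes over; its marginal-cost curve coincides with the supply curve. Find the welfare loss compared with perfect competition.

Competitive equilibrium: 141.36 − Q = 13.5 + 6Q → Q* = 18.2657, P* = 123.0943.
Marginal revenue: MR = 141.36 − 2Q. Set MR = MC: 141.36 − 2Q = 13.5 + 6Q → Q_m = 15.9825.
Price P_m = 141.36 − 1·15.9825 = 125.3775; MC(Q_m) = 13.5 + 6·15.9825 = 109.395.
Competitive Q* = 18.2657, so ΔQ = 2.2832; wedge = 125.3775 − 109.395 = 15.9825.
Welfare loss = ½ × 2.2832 × 15.9825 = 18.25.

18.25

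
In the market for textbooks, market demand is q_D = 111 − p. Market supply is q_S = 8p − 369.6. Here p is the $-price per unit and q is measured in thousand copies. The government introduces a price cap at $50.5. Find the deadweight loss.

$302.76 thousand

In inverse form: demand p = 111 − q, supply p = 46.2 + 0.125q.
Competitive equilibrium: 111 − q = 46.2 + 0.125q → q* = 57.6, p* = 53.4.
At the ceiling p = 50.5, quantity supplied = (50.5 − 46.2)/0.125 = 34.4.
Willingness to pay at q' = 34.4: 111 − 1·34.4 = 76.6.
Δq = 57.6 − 34.4 = 23.2; wedge = 76.6 − 50.5 = 26.1.
DWL = ½ × 23.2 × 26.1 = $302.76 thousand.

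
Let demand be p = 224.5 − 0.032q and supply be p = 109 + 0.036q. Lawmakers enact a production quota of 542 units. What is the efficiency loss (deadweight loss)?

45477.05

Competitive equilibrium: 224.5 − 0.032q = 109 + 0.036q → q* = 1698.5294, p* = 170.1471.
At q = 542: demand price = 224.5 − 0.032·542 = 207.156; supply price = 109 + 0.036·542 = 128.512.
Δq = 1698.5294 − 542 = 1156.5294; wedge = 207.156 − 128.512 = 78.644.
DWL = ½ × 1156.5294 × 78.644 = 45477.05.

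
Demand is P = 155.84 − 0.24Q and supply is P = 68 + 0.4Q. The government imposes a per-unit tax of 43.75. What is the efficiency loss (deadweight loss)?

1495.36

Competitive equilibrium: 155.84 − 0.24Q = 68 + 0.4Q → Q* = 137.25, P* = 122.9.
With the tax, the buyer price exceeds the seller price by 43.75: (155.84 − 0.24Q) − (68 + 0.4Q) = 43.75 → Q' = 68.8906.
ΔQ = 137.25 − 68.8906 = 68.3594; the wedge equals the tax, 43.75.
DWL = ½ × 68.3594 × 43.75 = 1495.36.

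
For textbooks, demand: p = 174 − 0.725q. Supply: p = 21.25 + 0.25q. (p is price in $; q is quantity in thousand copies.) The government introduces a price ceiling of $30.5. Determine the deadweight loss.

Competitive equilibrium: 174 − 0.725q = 21.25 + 0.25q → q* = 156.66667, p* = 60.41667.
At the ceiling p = 30.5, quantity supplied = (30.5 − 21.25)/0.25 = 37.
Willingness to pay at q' = 37: 174 − 0.725·37 = 147.175.
Δq = 156.66667 − 37 = 119.66667; wedge = 147.175 − 30.5 = 116.675.
DWL = ½ × 119.66667 × 116.675 = $6981.05 thousand.

$6981.05 thousand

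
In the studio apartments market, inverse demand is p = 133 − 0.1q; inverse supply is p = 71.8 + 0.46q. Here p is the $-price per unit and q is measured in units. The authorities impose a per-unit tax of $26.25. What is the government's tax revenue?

$1638.28

Competitive equilibrium: 133 − 0.1q = 71.8 + 0.46q → q* = 109.2857, p* = 122.0714.
With the tax, the buyer price exceeds the seller price by 26.25: (133 − 0.1q) − (71.8 + 0.46q) = 26.25 → q' = 62.4107.
Tax revenue = 26.25 × 62.4107 = $1638.28.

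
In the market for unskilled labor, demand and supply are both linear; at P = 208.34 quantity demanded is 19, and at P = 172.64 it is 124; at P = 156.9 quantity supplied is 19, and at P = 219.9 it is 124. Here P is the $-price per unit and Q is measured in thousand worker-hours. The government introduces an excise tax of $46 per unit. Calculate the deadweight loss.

$1125.53 thousand

Demand slope = (172.64 − 208.34)/(124 − 19) = −0.34, so P = 214.8 − 0.34Q.
Supply slope = (219.9 − 156.9)/(124 − 19) = 0.6, so P = 145.5 + 0.6Q.
Competitive equilibrium: 214.8 − 0.34Q = 145.5 + 0.6Q → Q* = 73.7234, P* = 189.734.
With the tax, the buyer price exceeds the seller price by 46: (214.8 − 0.34Q) − (145.5 + 0.6Q) = 46 → Q' = 24.7872.
ΔQ = 73.7234 − 24.7872 = 48.9362; the wedge equals the tax, 46.
Welfare loss = ½ × 48.9362 × 46 = $1125.53 thousand.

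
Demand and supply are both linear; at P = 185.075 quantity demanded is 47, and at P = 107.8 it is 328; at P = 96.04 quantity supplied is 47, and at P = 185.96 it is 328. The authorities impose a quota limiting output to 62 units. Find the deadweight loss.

5392.95

Demand slope = (107.8 − 185.075)/(328 − 47) = −0.275, so P = 198 − 0.275Q.
Supply slope = (185.96 − 96.04)/(328 − 47) = 0.32, so P = 81 + 0.32Q.
Competitive equilibrium: 198 − 0.275Q = 81 + 0.32Q → Q* = 196.6387, P* = 143.9244.
At Q = 62: demand price = 198 − 0.275·62 = 180.95; supply price = 81 + 0.32·62 = 100.84.
ΔQ = 196.6387 − 62 = 134.6387; wedge = 180.95 − 100.84 = 80.11.
Welfare loss = ½ × 134.6387 × 80.11 = 5392.95.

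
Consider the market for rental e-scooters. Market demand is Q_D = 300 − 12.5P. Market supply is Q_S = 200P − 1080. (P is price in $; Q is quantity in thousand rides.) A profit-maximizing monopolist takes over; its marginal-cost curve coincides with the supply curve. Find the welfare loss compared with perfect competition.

In inverse form: demand P = 24 − 0.08Q, supply P = 5.4 + 0.005Q.
Competitive equilibrium: 24 − 0.08Q = 5.4 + 0.005Q → Q* = 218.8235, P* = 6.4941.
Marginal revenue: MR = 24 − 0.16Q. Set MR = MC: 24 − 0.16Q = 5.4 + 0.005Q → Q_m = 112.7273.
Price P_m = 24 − 0.08·112.7273 = 14.9818; MC(Q_m) = 5.4 + 0.005·112.7273 = 5.9636.
Competitive Q* = 218.8235, so ΔQ = 106.0962; wedge = 14.9818 − 5.9636 = 9.0182.
DWL = ½ × 106.0962 × 9.0182 = $478.40 thousand.

$478.40 thousand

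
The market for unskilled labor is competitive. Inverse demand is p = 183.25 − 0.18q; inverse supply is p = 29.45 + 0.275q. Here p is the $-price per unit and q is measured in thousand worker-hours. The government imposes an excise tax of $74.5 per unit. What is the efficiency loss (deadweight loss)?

$6099.18 thousand

Competitive equilibrium: 183.25 − 0.18q = 29.45 + 0.275q → q* = 338.022, p* = 122.406.
With the tax, the buyer price exceeds the seller price by 74.5: (183.25 − 0.18q) − (29.45 + 0.275q) = 74.5 → q' = 174.2857.
Δq = 338.022 − 174.2857 = 163.7363; the wedge equals the tax, 74.5.
Welfare loss = ½ × 163.7363 × 74.5 = $6099.18 thousand.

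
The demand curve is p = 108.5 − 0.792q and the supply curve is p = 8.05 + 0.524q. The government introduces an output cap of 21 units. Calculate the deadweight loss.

Competitive equilibrium: 108.5 − 0.792q = 8.05 + 0.524q → q* = 76.3298, p* = 48.0468.
At q = 21: demand price = 108.5 − 0.792·21 = 91.868; supply price = 8.05 + 0.524·21 = 19.054.
Δq = 76.3298 − 21 = 55.3298; wedge = 91.868 − 19.054 = 72.814.
The triangle = ½ × 55.3298 × 72.814 = 2014.39.

2014.39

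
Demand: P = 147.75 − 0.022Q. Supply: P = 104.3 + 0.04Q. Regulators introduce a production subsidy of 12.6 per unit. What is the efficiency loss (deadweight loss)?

Competitive equilibrium: 147.75 − 0.022Q = 104.3 + 0.04Q → Q* = 700.8065, P* = 132.3323.
The subsidy lowers effective supply by 12.6: P = 91.7 + 0.04Q.
New quantity: 147.75 − 0.022Q = 91.7 + 0.04Q → Q' = 904.0323.
Overproduction ΔQ = 904.0323 − 700.8065 = 203.2258; wedge = subsidy = 12.6.
DWL = ½ × 203.2258 × 12.6 = 1280.32.

1280.32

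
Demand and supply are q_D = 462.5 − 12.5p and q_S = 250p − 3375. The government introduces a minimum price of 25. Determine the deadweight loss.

In inverse form: demand p = 37 − 0.08q, supply p = 13.5 + 0.004q.
Competitive equilibrium: 37 − 0.08q = 13.5 + 0.004q → q* = 279.7619, p* = 14.619.
At the floor p = 25, quantity demanded = (37 − 25)/0.08 = 150.
Sellers' marginal cost at q' = 150: 13.5 + 0.004·150 = 14.1.
Δq = 279.7619 − 150 = 129.7619; wedge = 25 − 14.1 = 10.9.
The triangle = ½ × 129.7619 × 10.9 = 707.20.

707.20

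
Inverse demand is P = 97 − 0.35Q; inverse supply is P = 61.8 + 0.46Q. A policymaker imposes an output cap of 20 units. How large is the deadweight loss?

Competitive equilibrium: 97 − 0.35Q = 61.8 + 0.46Q → Q* = 43.4568, P* = 81.7901.
At Q = 20: demand price = 97 − 0.35·20 = 90; supply price = 61.8 + 0.46·20 = 71.
ΔQ = 43.4568 − 20 = 23.4568; wedge = 90 − 71 = 19.
The triangle = ½ × 23.4568 × 19 = 222.84.

222.84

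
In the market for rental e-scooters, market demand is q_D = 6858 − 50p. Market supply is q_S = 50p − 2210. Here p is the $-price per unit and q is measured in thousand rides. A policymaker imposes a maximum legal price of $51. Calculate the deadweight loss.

In inverse form: demand p = 137.16 − 0.02q, supply p = 44.2 + 0.02q.
Competitive equilibrium: 137.16 − 0.02q = 44.2 + 0.02q → q* = 2324, p* = 90.68.
At the ceiling p = 51, quantity supplied = (51 − 44.2)/0.02 = 340.
Willingness to pay at q' = 340: 137.16 − 0.02·340 = 130.36.
Δq = 2324 − 340 = 1984; wedge = 130.36 − 51 = 79.36.
Welfare loss = ½ × 1984 × 79.36 = $78725.12 thousand.

$78725.12 thousand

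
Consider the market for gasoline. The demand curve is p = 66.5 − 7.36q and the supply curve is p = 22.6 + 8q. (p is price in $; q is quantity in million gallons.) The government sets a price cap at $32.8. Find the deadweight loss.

$19.25 million

Competitive equilibrium: 66.5 − 7.36q = 22.6 + 8q → q* = 2.8581, p* = 45.4646.
At the ceiling p = 32.8, quantity supplied = (32.8 − 22.6)/8 = 1.275.
Willingness to pay at q' = 1.275: 66.5 − 7.36·1.275 = 57.116.
Δq = 2.8581 − 1.275 = 1.5831; wedge = 57.116 − 32.8 = 24.316.
The triangle = ½ × 1.5831 × 24.316 = $19.25 million.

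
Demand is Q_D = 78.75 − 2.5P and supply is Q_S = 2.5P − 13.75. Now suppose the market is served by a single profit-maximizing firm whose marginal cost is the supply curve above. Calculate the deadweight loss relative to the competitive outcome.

46.94

In inverse form: demand P = 31.5 − 0.4Q, supply P = 5.5 + 0.4Q.
Competitive equilibrium: 31.5 − 0.4Q = 5.5 + 0.4Q → Q* = 32.5, P* = 18.5.
Marginal revenue: MR = 31.5 − 0.8Q. Set MR = MC: 31.5 − 0.8Q = 5.5 + 0.4Q → Q_m = 21.6667.
Price P_m = 31.5 − 0.4·21.6667 = 22.8333; MC(Q_m) = 5.5 + 0.4·21.6667 = 14.1667.
Competitive Q* = 32.5, so ΔQ = 10.8333; wedge = 22.8333 − 14.1667 = 8.6666.
The triangle = ½ × 10.8333 × 8.6666 = 46.94.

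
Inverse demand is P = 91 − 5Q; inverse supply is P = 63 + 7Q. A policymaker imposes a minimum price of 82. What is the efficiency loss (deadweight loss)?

1.71

Competitive equilibrium: 91 − 5Q = 63 + 7Q → Q* = 2.3333, P* = 79.3333.
At the floor P = 82, quantity demanded = (91 − 82)/5 = 1.8.
Sellers' marginal cost at Q' = 1.8: 63 + 7·1.8 = 75.6.
ΔQ = 2.3333 − 1.8 = 0.5333; wedge = 82 − 75.6 = 6.4.
Welfare loss = ½ × 0.5333 × 6.4 = 1.71.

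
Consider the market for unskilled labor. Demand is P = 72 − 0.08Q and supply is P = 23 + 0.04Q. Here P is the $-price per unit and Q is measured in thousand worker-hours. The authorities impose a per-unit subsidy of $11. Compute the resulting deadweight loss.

Competitive equilibrium: 72 − 0.08Q = 23 + 0.04Q → Q* = 408.3333, P* = 39.3333.
The subsidy lowers effective supply by 11: P = 12 + 0.04Q.
New quantity: 72 − 0.08Q = 12 + 0.04Q → Q' = 500.
Overproduction ΔQ = 500 − 408.3333 = 91.6667; wedge = subsidy = 11.
Welfare loss = ½ × 91.6667 × 11 = $504.17 thousand.

$504.17 thousand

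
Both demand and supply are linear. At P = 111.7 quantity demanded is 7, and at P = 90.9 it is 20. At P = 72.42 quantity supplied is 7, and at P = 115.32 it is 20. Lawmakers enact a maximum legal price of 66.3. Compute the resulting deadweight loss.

Demand slope = (90.9 − 111.7)/(20 − 7) = −1.6, so P = 122.9 − 1.6Q.
Supply slope = (115.32 − 72.42)/(20 − 7) = 3.3, so P = 49.32 + 3.3Q.
Competitive equilibrium: 122.9 − 1.6Q = 49.32 + 3.3Q → Q* = 15.0163, P* = 98.8739.
At the ceiling P = 66.3, quantity supplied = (66.3 − 49.32)/3.3 = 5.1455.
Willingness to pay at Q' = 5.1455: 122.9 − 1.6·5.1455 = 114.6672.
ΔQ = 15.0163 − 5.1455 = 9.8708; wedge = 114.6672 − 66.3 = 48.3672.
Deadweight loss = ½ × 9.8708 × 48.3672 = 238.71.

238.71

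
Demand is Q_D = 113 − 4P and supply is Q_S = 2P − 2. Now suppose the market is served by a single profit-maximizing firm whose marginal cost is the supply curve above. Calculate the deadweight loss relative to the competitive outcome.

In inverse form: demand P = 28.25 − 0.25Q, supply P = 1 + 0.5Q.
Competitive equilibrium: 28.25 − 0.25Q = 1 + 0.5Q → Q* = 36.3333, P* = 19.1667.
Marginal revenue: MR = 28.25 − 0.5Q. Set MR = MC: 28.25 − 0.5Q = 1 + 0.5Q → Q_m = 27.25.
Price P_m = 28.25 − 0.25·27.25 = 21.4375; MC(Q_m) = 1 + 0.5·27.25 = 14.625.
Competitive Q* = 36.3333, so ΔQ = 9.0833; wedge = 21.4375 − 14.625 = 6.8125.
The triangle = ½ × 9.0833 × 6.8125 = 30.94.

30.94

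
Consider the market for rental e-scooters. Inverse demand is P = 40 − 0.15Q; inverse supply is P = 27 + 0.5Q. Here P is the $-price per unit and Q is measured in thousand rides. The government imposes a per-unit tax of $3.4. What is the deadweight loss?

$8.89 thousand

Competitive equilibrium: 40 − 0.15Q = 27 + 0.5Q → Q* = 20, P* = 37.
With the tax, the buyer price exceeds the seller price by 3.4: (40 − 0.15Q) − (27 + 0.5Q) = 3.4 → Q' = 14.7692.
ΔQ = 20 − 14.7692 = 5.2308; the wedge equals the tax, 3.4.
Deadweight loss = ½ × 5.2308 × 3.4 = $8.89 thousand.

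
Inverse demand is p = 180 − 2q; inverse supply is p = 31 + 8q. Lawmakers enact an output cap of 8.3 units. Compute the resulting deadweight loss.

Competitive equilibrium: 180 − 2q = 31 + 8q → q* = 14.9, p* = 150.2.
At q = 8.3: demand price = 180 − 2·8.3 = 163.4; supply price = 31 + 8·8.3 = 97.4.
Δq = 14.9 − 8.3 = 6.6; wedge = 163.4 − 97.4 = 66.
The triangle = ½ × 6.6 × 66 = 217.80.

217.80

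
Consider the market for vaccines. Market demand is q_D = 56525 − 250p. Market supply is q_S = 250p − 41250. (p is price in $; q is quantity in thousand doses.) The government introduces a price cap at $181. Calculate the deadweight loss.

$52925.625 thousand

In inverse form: demand p = 226.1 − 0.004q, supply p = 165 + 0.004q.
Competitive equilibrium: 226.1 − 0.004q = 165 + 0.004q → q* = 7637.5, p* = 195.55.
At the ceiling p = 181, quantity supplied = (181 − 165)/0.004 = 4000.
Willingness to pay at q' = 4000: 226.1 − 0.004·4000 = 210.1.
Δq = 7637.5 − 4000 = 3637.5; wedge = 210.1 − 181 = 29.1.
Deadweight loss = ½ × 3637.5 × 29.1 = $52925.625 thousand.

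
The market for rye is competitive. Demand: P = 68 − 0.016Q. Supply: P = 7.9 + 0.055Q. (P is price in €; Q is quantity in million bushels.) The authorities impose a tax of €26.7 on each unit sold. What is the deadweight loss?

Competitive equilibrium: 68 − 0.016Q = 7.9 + 0.055Q → Q* = 846.4789, P* = 54.4563.
With the tax, the buyer price exceeds the seller price by 26.7: (68 − 0.016Q) − (7.9 + 0.055Q) = 26.7 → Q' = 470.4225.
ΔQ = 846.4789 − 470.4225 = 376.0564; the wedge equals the tax, 26.7.
The triangle = ½ × 376.0564 × 26.7 = €5020.35 million.

€5020.35 million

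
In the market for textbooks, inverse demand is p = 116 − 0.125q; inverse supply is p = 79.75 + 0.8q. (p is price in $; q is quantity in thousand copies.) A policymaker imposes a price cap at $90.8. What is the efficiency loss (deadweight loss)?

$297.84 thousand

Competitive equilibrium: 116 − 0.125q = 79.75 + 0.8q → q* = 39.1892, p* = 111.1014.
At the ceiling p = 90.8, quantity supplied = (90.8 − 79.75)/0.8 = 13.8125.
Willingness to pay at q' = 13.8125: 116 − 0.125·13.8125 = 114.2734.
Δq = 39.1892 − 13.8125 = 25.3767; wedge = 114.2734 − 90.8 = 23.4734.
Deadweight loss = ½ × 25.3767 × 23.4734 = $297.84 thousand.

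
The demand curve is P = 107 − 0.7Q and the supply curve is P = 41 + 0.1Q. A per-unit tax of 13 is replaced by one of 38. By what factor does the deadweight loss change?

8.544

Competitive equilibrium: 107 − 0.7Q = 41 + 0.1Q → Q* = 82.5, P* = 49.25.
For a per-unit tax t: ΔQ = t/0.8, so DWL = ½·t·(t/0.8) = t²/1.6.
At t = 13: DWL = 105.625. At t = 38: DWL = 902.5.
Ratio = (38/13)² = 8.544.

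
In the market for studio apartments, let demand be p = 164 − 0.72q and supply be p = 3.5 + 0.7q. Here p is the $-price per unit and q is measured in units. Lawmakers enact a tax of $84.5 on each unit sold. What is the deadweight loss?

$2514.17

Competitive equilibrium: 164 − 0.72q = 3.5 + 0.7q → q* = 113.0282, p* = 82.6197.
With the tax, the buyer price exceeds the seller price by 84.5: (164 − 0.72q) − (3.5 + 0.7q) = 84.5 → q' = 53.5211.
Δq = 113.0282 − 53.5211 = 59.5071; the wedge equals the tax, 84.5.
Deadweight loss = ½ × 59.5071 × 84.5 = $2514.17.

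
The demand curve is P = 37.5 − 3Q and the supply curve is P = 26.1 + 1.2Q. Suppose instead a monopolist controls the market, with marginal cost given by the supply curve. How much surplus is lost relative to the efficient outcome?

2.69

Competitive equilibrium: 37.5 − 3Q = 26.1 + 1.2Q → Q* = 2.7143, P* = 29.3571.
Marginal revenue: MR = 37.5 − 6Q. Set MR = MC: 37.5 − 6Q = 26.1 + 1.2Q → Q_m = 1.5833.
Price P_m = 37.5 − 3·1.5833 = 32.7501; MC(Q_m) = 26.1 + 1.2·1.5833 = 28.
Competitive Q* = 2.7143, so ΔQ = 1.131; wedge = 32.7501 − 28 = 4.7501.
The triangle = ½ × 1.131 × 4.7501 = 2.69.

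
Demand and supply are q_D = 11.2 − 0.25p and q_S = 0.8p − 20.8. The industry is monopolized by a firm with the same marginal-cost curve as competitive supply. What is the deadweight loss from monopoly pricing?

6.29

In inverse form: demand p = 44.8 − 4q, supply p = 26 + 1.25q.
Competitive equilibrium: 44.8 − 4q = 26 + 1.25q → q* = 3.581, p* = 30.4762.
Marginal revenue: MR = 44.8 − 8q. Set MR = MC: 44.8 − 8q = 26 + 1.25q → q_m = 2.0324.
Price p_m = 44.8 − 4·2.0324 = 36.6704; MC(q_m) = 26 + 1.25·2.0324 = 28.5405.
Competitive q* = 3.581, so Δq = 1.5486; wedge = 36.6704 − 28.5405 = 8.1299.
The triangle = ½ × 1.5486 × 8.1299 = 6.29.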